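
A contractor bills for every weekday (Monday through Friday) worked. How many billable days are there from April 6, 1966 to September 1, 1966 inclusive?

107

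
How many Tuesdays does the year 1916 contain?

1 January 1916 is a Saturday.
That's 366 days from start to end, counting both.
366 = 7 × 52 + 2, so there are 52 full weeks plus 2 extra days.
Each full week contributes one Tuesday: 52 so far.
The 2 extra days are Sat, Sun — none qualify.
Total: 52 + 0 = 52.

52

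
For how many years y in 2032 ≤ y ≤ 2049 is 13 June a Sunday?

3

Day of week of June 13 in each year:
2032: Sun ✓, 2033: Mon, 2034: Tue, 2035: Wed, 2036: Fri, 2037: Sat, 2038: Sun ✓, 2039: Mon, 2040: Wed, 2041: Thu, 2042: Fri, 2043: Sat, 2044: Mon, 2045: Tue, 2046: Wed, 2047: Thu, 2048: Sat, 2049: Sun ✓
Sundays: 2032, 2038, 2049.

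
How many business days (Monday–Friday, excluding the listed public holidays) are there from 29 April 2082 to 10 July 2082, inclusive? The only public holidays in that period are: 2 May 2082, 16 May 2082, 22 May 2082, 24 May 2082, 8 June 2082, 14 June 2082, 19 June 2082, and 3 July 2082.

49 business days

29 April 2082 is a Wednesday.
The range spans 73 days (inclusive of both endpoints).
73 = 7 × 10 + 3, so there are 10 full weeks plus 3 extra days.
Each full week contributes 5 weekdays (Mon–Fri): 10 × 5 = 50.
The 3 extra days are Wed, Thu, Fri — 3 of them qualify.
Total: 50 + 3 = 53.
Holidays: 2 May 2082 (Sat); 16 May 2082 (Sat); 22 May 2082 (Fri); 24 May 2082 (Sun); 8 June 2082 (Mon); 14 June 2082 (Sun); 19 June 2082 (Fri); 3 July 2082 (Fri).
4 of the 8 holidays fall on weekdays; the rest are weekends and were already excluded.
Business days: 53 − 4 = 49.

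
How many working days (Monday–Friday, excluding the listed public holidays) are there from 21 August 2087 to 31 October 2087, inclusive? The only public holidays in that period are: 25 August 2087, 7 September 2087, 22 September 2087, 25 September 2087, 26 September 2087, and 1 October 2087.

21 August 2087 is a Thursday.
From 21 August 2087 to 31 October 2087 is 72 days inclusive.
72 = 7 × 10 + 2, so there are 10 full weeks plus 2 extra days.
Each full week contributes 5 weekdays (Mon–Fri): 10 × 5 = 50.
The 2 extra days are Thu, Fri — 2 of them qualify.
Total: 50 + 2 = 52.
Holidays: 25 August 2087 (Mon); 7 September 2087 (Sun); 22 September 2087 (Mon); 25 September 2087 (Thu); 26 September 2087 (Fri); 1 October 2087 (Wed).
5 of the 6 holidays fall on weekdays; the rest are weekends and were already excluded.
Business days: 52 − 5 = 47.

47 working days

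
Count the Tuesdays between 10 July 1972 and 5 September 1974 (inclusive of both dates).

113

10 July 1972 is a Monday.
That's 788 days from start to end, counting both.
788 = 7 × 112 + 4, so there are 112 full weeks plus 4 extra days.
Each full week contributes one Tuesday: 112 so far.
The 4 extra days are Monday, Tuesday, Wednesday, Thursday — 1 of them qualifies.
Total: 112 + 1 = 113.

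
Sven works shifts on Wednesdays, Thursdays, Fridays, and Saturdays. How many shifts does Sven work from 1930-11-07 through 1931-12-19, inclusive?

234

1930-11-07 is a Friday.
That's 408 days from start to end, counting both.
408 = 7 × 58 + 2, so there are 58 full weeks plus 2 extra days.
Each full week contributes 4 days from the set (Wed, Thu, Fri, Sat): 58 × 4 = 232.
The 2 extra days are Fri, Sat — 2 of them qualify.
Total: 232 + 2 = 234.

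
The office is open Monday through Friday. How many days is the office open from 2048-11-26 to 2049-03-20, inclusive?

82

2048-11-26 is a Thursday.
From 2048-11-26 to 2049-03-20 is 115 days inclusive.
115 = 7 × 16 + 3, so there are 16 full weeks plus 3 extra days.
Each full week contributes 5 weekdays (Mon–Fri): 16 × 5 = 80.
The 3 extra days are Thursday, Friday, Saturday — 2 of them qualify.
Total: 80 + 2 = 82.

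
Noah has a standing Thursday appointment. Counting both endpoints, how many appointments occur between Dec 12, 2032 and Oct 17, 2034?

96 Thursdays

Dec 12, 2032 is a Sunday.
From Dec 12, 2032 to Oct 17, 2034 is 675 days inclusive.
675 = 7 × 96 + 3, so there are 96 full weeks plus 3 extra days.
Each full week contributes one Thursday: 96 so far.
The 3 extra days are Sunday, Monday, Tuesday — none qualify.
Total: 96 + 0 = 96.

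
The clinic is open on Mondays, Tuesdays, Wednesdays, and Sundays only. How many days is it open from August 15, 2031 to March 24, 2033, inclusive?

August 15, 2031 is a Friday.
That's 588 days from start to end, counting both.
588 = 7 × 84, so the span is exactly 84 full weeks.
Each full week contributes 4 days from the set (Mon, Tue, Wed, Sun): 84 × 4 = 336.

336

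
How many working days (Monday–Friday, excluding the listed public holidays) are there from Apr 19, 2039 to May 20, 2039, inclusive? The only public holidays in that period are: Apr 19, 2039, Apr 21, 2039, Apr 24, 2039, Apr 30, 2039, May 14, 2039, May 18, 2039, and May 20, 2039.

Apr 19, 2039 is a Tuesday.
That's 32 days from start to end, counting both.
32 = 7 × 4 + 4, so there are 4 full weeks plus 4 extra days.
Each full week contributes 5 weekdays (Mon–Fri): 4 × 5 = 20.
The 4 extra days are Tuesday, Wednesday, Thursday, Friday — 4 of them qualify.
Total: 20 + 4 = 24.
Holidays: Apr 19, 2039 (Tue); Apr 21, 2039 (Thu); Apr 24, 2039 (Sun); Apr 30, 2039 (Sat); May 14, 2039 (Sat); May 18, 2039 (Wed); May 20, 2039 (Fri).
4 of the 7 holidays fall on weekdays; the rest are weekends and were already excluded.
Business days: 24 − 4 = 20.

20 working days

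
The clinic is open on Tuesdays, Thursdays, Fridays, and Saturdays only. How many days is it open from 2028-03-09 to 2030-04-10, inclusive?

436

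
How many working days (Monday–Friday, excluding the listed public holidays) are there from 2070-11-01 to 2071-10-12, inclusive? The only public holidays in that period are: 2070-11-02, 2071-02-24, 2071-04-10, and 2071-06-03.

2070-11-01 is a Saturday.
From 2070-11-01 to 2071-10-12 is 346 days inclusive.
346 = 7 × 49 + 3, so there are 49 full weeks plus 3 extra days.
Each full week contributes 5 weekdays (Mon–Fri): 49 × 5 = 245.
The 3 extra days are Saturday, Sunday, Monday — 1 of them qualifies.
Total: 245 + 1 = 246.
Holidays: 2070-11-02 (Sun); 2071-02-24 (Tue); 2071-04-10 (Fri); 2071-06-03 (Wed).
3 of the 4 holidays fall on weekdays; the rest are weekends and were already excluded.
Business days: 246 − 3 = 243.

243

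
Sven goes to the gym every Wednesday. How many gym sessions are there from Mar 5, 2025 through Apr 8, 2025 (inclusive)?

5 Wednesdays

Mar 5, 2025 is a Wednesday.
From Mar 5, 2025 to Apr 8, 2025 is 35 days inclusive.
35 = 7 × 5, so the span is exactly 5 full weeks.
Each full week contributes one Wednesday: 5 so far.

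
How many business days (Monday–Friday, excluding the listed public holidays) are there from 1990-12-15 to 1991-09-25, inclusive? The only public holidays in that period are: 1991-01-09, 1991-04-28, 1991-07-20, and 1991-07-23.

201 business days

1990-12-15 is a Saturday.
That's 285 days from start to end, counting both.
285 = 7 × 40 + 5, so there are 40 full weeks plus 5 extra days.
Each full week contributes 5 weekdays (Mon–Fri): 40 × 5 = 200.
The 5 extra days are Sat, Sun, Mon, Tue, Wed — 3 of them qualify.
Total: 200 + 3 = 203.
Holidays: 1991-01-09 (Wed); 1991-04-28 (Sun); 1991-07-20 (Sat); 1991-07-23 (Tue).
2 of the 4 holidays fall on weekdays; the rest are weekends and were already excluded.
Business days: 203 − 2 = 201.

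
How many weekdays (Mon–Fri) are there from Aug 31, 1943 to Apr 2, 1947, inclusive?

Aug 31, 1943 is a Tuesday.
That's 1311 days from start to end, counting both.
1311 = 7 × 187 + 2, so there are 187 full weeks plus 2 extra days.
Each full week contributes 5 weekdays (Mon–Fri): 187 × 5 = 935.
The 2 extra days are Tue, Wed — 2 of them qualify.
Total: 935 + 2 = 937.

937 weekdays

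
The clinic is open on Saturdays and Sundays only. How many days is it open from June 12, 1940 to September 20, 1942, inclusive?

June 12, 1940 is a Wednesday.
From June 12, 1940 to September 20, 1942 is 831 days inclusive.
831 = 7 × 118 + 5, so there are 118 full weeks plus 5 extra days.
Each full week contributes 2 days from the set (Sat, Sun): 118 × 2 = 236.
The 5 extra days are Wednesday, Thursday, Friday, Saturday, Sunday — 2 of them qualify.
Total: 236 + 2 = 238.

238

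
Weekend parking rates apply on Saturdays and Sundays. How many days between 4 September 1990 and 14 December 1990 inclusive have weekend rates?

4 September 1990 is a Tuesday.
From 4 September 1990 to 14 December 1990 is 102 days inclusive.
102 = 7 × 14 + 4, so there are 14 full weeks plus 4 extra days.
Each full week contributes 2 weekend days (Sat, Sun): 14 × 2 = 28.
The 4 extra days are Tuesday, Wednesday, Thursday, Friday — none qualify.
Total: 28 + 0 = 28.

28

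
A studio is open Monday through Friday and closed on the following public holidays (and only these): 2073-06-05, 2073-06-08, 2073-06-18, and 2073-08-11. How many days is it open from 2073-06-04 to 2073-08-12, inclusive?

47 working days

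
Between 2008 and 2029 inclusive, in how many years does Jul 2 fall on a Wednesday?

3

Day of week of July 2 in each year:
2008: Wed ✓, 2009: Thu, 2010: Fri, 2011: Sat, 2012: Mon, 2013: Tue, 2014: Wed ✓, 2015: Thu, 2016: Sat, 2017: Sun, 2018: Mon, 2019: Tue, 2020: Thu, 2021: Fri, 2022: Sat, 2023: Sun, 2024: Tue, 2025: Wed ✓, 2026: Thu, 2027: Fri, 2028: Sun, 2029: Mon
Wednesdays: 2008, 2014, 2025.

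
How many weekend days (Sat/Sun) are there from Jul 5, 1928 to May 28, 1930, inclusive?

Jul 5, 1928 is a Thursday.
From Jul 5, 1928 to May 28, 1930 is 693 days inclusive.
693 = 7 × 99, so the span is exactly 99 full weeks.
Each full week contributes 2 weekend days (Sat, Sun): 99 × 2 = 198.

198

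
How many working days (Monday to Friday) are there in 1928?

261 weekdays

1 January 1928 is a Sunday.
That's 366 days from start to end, counting both.
366 = 7 × 52 + 2, so there are 52 full weeks plus 2 extra days.
Each full week contributes 5 weekdays (Mon–Fri): 52 × 5 = 260.
The 2 extra days are Sun, Mon — 1 of them qualifies.
Total: 260 + 1 = 261.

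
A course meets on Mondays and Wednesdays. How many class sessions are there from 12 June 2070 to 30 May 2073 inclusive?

309

12 June 2070 is a Thursday.
From 12 June 2070 to 30 May 2073 is 1084 days inclusive.
1084 = 7 × 154 + 6, so there are 154 full weeks plus 6 extra days.
Each full week contributes 2 days from the set (Mon, Wed): 154 × 2 = 308.
The 6 extra days are Thu, Fri, Sat, Sun, Mon, Tue — 1 of them qualifies.
Total: 308 + 1 = 309.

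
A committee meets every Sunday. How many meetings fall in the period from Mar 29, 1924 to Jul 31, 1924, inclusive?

18 Sundays

Mar 29, 1924 is a Saturday.
The range spans 125 days (inclusive of both endpoints).
125 = 7 × 17 + 6, so there are 17 full weeks plus 6 extra days.
Each full week contributes one Sunday: 17 so far.
The 6 extra days are Saturday, Sunday, Monday, Tuesday, Wednesday, Thursday — 1 of them qualifies.
Total: 17 + 1 = 18.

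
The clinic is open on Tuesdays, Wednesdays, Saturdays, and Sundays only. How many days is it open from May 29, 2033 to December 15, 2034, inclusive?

May 29, 2033 is a Sunday.
From May 29, 2033 to December 15, 2034 is 566 days inclusive.
566 = 7 × 80 + 6, so there are 80 full weeks plus 6 extra days.
Each full week contributes 4 days from the set (Tue, Wed, Sat, Sun): 80 × 4 = 320.
The 6 extra days are Sunday, Monday, Tuesday, Wednesday, Thursday, Friday — 3 of them qualify.
Total: 320 + 3 = 323.

323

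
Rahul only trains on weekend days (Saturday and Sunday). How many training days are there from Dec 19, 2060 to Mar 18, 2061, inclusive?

25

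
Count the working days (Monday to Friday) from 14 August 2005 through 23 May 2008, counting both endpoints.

725

14 August 2005 is a Sunday.
From 14 August 2005 to 23 May 2008 is 1014 days inclusive.
1014 = 7 × 144 + 6, so there are 144 full weeks plus 6 extra days.
Each full week contributes 5 weekdays (Mon–Fri): 144 × 5 = 720.
The 6 extra days are Sun, Mon, Tue, Wed, Thu, Fri — 5 of them qualify.
Total: 720 + 5 = 725.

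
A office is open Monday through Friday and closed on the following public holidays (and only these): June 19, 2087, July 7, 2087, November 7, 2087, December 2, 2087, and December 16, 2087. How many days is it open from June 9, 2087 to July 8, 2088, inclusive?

279 business days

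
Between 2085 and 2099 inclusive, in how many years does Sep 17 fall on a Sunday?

1

Day of week of September 17 in each year:
2085: Mon, 2086: Tue, 2087: Wed, 2088: Fri, 2089: Sat, 2090: Sun ✓, 2091: Mon, 2092: Wed, 2093: Thu, 2094: Fri, 2095: Sat, 2096: Mon, 2097: Tue, 2098: Wed, 2099: Thu
Sundays: 2090.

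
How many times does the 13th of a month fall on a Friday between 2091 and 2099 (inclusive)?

Friday-the-13ths by year:
2091: Apr, Jul
2092: Jun
2093: Feb, Mar, Nov
2094: Aug
2095: May
2096: Jan, Apr, Jul
2097: Sep, Dec
2098: Jun
2099: Feb, Mar, Nov

17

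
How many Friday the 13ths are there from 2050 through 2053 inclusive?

6

Friday-the-13ths by year:
2050: May
2051: Jan, Oct
2052: Sep, Dec
2053: Jun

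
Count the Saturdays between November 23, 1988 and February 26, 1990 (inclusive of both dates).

November 23, 1988 is a Wednesday.
That's 461 days from start to end, counting both.
461 = 7 × 65 + 6, so there are 65 full weeks plus 6 extra days.
Each full week contributes one Saturday: 65 so far.
The 6 extra days are Wed, Thu, Fri, Sat, Sun, Mon — 1 of them qualifies.
Total: 65 + 1 = 66.

66 Saturdays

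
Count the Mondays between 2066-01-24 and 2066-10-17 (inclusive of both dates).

2066-01-24 is a Sunday.
That's 267 days from start to end, counting both.
267 = 7 × 38 + 1, so there are 38 full weeks plus 1 extra day.
Each full week contributes one Monday: 38 so far.
The 1 extra day is Sun — none qualify.
Total: 38 + 0 = 38.

38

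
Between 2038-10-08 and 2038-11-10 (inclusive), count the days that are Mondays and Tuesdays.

2038-10-08 is a Friday.
The range spans 34 days (inclusive of both endpoints).
34 = 7 × 4 + 6, so there are 4 full weeks plus 6 extra days.
Each full week contributes 2 days from the set (Mon, Tue): 4 × 2 = 8.
The 6 extra days are Friday, Saturday, Sunday, Monday, Tuesday, Wednesday — 2 of them qualify.
Total: 8 + 2 = 10.

10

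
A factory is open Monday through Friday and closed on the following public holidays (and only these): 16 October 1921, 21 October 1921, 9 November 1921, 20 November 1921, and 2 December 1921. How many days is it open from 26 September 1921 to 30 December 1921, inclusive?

26 September 1921 is a Monday.
The range spans 96 days (inclusive of both endpoints).
96 = 7 × 13 + 5, so there are 13 full weeks plus 5 extra days.
Each full week contributes 5 weekdays (Mon–Fri): 13 × 5 = 65.
The 5 extra days are Mon, Tue, Wed, Thu, Fri — 5 of them qualify.
Total: 65 + 5 = 70.
Holidays: 16 October 1921 (Sun); 21 October 1921 (Fri); 9 November 1921 (Wed); 20 November 1921 (Sun); 2 December 1921 (Fri).
3 of the 5 holidays fall on weekdays; the rest are weekends and were already excluded.
Business days: 70 − 3 = 67.

67 working days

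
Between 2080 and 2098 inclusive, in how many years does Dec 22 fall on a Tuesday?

2

Day of week of December 22 in each year:
2080: Sun, 2081: Mon, 2082: Tue ✓, 2083: Wed, 2084: Fri, 2085: Sat, 2086: Sun, 2087: Mon, 2088: Wed, 2089: Thu, 2090: Fri, 2091: Sat, 2092: Mon, 2093: Tue ✓, 2094: Wed, 2095: Thu, 2096: Sat, 2097: Sun, 2098: Mon
Tuesdays: 2082, 2093.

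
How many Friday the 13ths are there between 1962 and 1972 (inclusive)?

18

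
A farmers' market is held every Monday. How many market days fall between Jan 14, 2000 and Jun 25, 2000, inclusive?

23 Mondays

Jan 14, 2000 is a Friday.
The range spans 164 days (inclusive of both endpoints).
164 = 7 × 23 + 3, so there are 23 full weeks plus 3 extra days.
Each full week contributes one Monday: 23 so far.
The 3 extra days are Fri, Sat, Sun — none qualify.
Total: 23 + 0 = 23.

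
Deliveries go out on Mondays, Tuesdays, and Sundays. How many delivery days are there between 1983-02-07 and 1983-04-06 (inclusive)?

26

1983-02-07 is a Monday.
That's 59 days from start to end, counting both.
59 = 7 × 8 + 3, so there are 8 full weeks plus 3 extra days.
Each full week contributes 3 days from the set (Mon, Tue, Sun): 8 × 3 = 24.
The 3 extra days are Monday, Tuesday, Wednesday — 2 of them qualify.
Total: 24 + 2 = 26.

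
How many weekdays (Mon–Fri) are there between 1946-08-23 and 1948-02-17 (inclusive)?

388 weekdays

1946-08-23 is a Friday.
That's 544 days from start to end, counting both.
544 = 7 × 77 + 5, so there are 77 full weeks plus 5 extra days.
Each full week contributes 5 weekdays (Mon–Fri): 77 × 5 = 385.
The 5 extra days are Fri, Sat, Sun, Mon, Tue — 3 of them qualify.
Total: 385 + 3 = 388.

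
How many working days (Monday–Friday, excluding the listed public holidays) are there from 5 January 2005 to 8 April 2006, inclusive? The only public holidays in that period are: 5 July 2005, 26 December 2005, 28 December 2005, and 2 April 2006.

325

5 January 2005 is a Wednesday.
The range spans 459 days (inclusive of both endpoints).
459 = 7 × 65 + 4, so there are 65 full weeks plus 4 extra days.
Each full week contributes 5 weekdays (Mon–Fri): 65 × 5 = 325.
The 4 extra days are Wed, Thu, Fri, Sat — 3 of them qualify.
Total: 325 + 3 = 328.
Holidays: 5 July 2005 (Tue); 26 December 2005 (Mon); 28 December 2005 (Wed); 2 April 2006 (Sun).
3 of the 4 holidays fall on weekdays; the rest are weekends and were already excluded.
Business days: 328 − 3 = 325.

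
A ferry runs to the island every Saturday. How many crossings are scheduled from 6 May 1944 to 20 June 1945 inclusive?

59 Saturdays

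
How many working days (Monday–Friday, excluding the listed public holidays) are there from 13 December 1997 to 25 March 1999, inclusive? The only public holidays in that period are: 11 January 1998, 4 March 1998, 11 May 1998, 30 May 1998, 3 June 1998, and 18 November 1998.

330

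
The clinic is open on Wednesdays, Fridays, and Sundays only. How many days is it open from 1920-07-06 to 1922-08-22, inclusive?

1920-07-06 is a Tuesday.
The range spans 778 days (inclusive of both endpoints).
778 = 7 × 111 + 1, so there are 111 full weeks plus 1 extra day.
Each full week contributes 3 days from the set (Wed, Fri, Sun): 111 × 3 = 333.
The 1 extra day is Tuesday — none qualify.
Total: 333 + 0 = 333.

333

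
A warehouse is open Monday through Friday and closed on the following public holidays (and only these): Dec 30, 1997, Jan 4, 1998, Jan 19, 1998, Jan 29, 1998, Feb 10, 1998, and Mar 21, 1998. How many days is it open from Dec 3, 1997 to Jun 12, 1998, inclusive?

134

Dec 3, 1997 is a Wednesday.
From Dec 3, 1997 to Jun 12, 1998 is 192 days inclusive.
192 = 7 × 27 + 3, so there are 27 full weeks plus 3 extra days.
Each full week contributes 5 weekdays (Mon–Fri): 27 × 5 = 135.
The 3 extra days are Wed, Thu, Fri — 3 of them qualify.
Total: 135 + 3 = 138.
Holidays: Dec 30, 1997 (Tue); Jan 4, 1998 (Sun); Jan 19, 1998 (Mon); Jan 29, 1998 (Thu); Feb 10, 1998 (Tue); Mar 21, 1998 (Sat).
4 of the 6 holidays fall on weekdays; the rest are weekends and were already excluded.
Business days: 138 − 4 = 134.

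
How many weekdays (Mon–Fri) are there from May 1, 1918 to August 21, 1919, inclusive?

May 1, 1918 is a Wednesday.
From May 1, 1918 to August 21, 1919 is 478 days inclusive.
478 = 7 × 68 + 2, so there are 68 full weeks plus 2 extra days.
Each full week contributes 5 weekdays (Mon–Fri): 68 × 5 = 340.
The 2 extra days are Wednesday, Thursday — 2 of them qualify.
Total: 340 + 2 = 342.

342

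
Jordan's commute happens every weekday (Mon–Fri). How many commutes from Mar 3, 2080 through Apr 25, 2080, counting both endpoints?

Mar 3, 2080 is a Sunday.
From Mar 3, 2080 to Apr 25, 2080 is 54 days inclusive.
54 = 7 × 7 + 5, so there are 7 full weeks plus 5 extra days.
Each full week contributes 5 weekdays (Mon–Fri): 7 × 5 = 35.
The 5 extra days are Sun, Mon, Tue, Wed, Thu — 4 of them qualify.
Total: 35 + 4 = 39.

39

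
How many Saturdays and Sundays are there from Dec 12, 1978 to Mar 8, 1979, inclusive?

Dec 12, 1978 is a Tuesday.
From Dec 12, 1978 to Mar 8, 1979 is 87 days inclusive.
87 = 7 × 12 + 3, so there are 12 full weeks plus 3 extra days.
Each full week contributes 2 weekend days (Sat, Sun): 12 × 2 = 24.
The 3 extra days are Tuesday, Wednesday, Thursday — none qualify.
Total: 24 + 0 = 24.

24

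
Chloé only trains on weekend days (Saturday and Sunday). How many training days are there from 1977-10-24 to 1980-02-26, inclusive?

244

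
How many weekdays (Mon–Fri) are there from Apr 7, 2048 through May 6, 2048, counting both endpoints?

Apr 7, 2048 is a Tuesday.
That's 30 days from start to end, counting both.
30 = 7 × 4 + 2, so there are 4 full weeks plus 2 extra days.
Each full week contributes 5 weekdays (Mon–Fri): 4 × 5 = 20.
The 2 extra days are Tuesday, Wednesday — 2 of them qualify.
Total: 20 + 2 = 22.

22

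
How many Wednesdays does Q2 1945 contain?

April 1, 1945 is a Sunday.
That's 91 days from start to end, counting both.
91 = 7 × 13, so the span is exactly 13 full weeks.
Each full week contributes one Wednesday: 13 so far.
Total: 13.

13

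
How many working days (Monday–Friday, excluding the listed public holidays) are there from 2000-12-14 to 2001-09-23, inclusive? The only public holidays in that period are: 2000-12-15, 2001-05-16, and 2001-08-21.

199

2000-12-14 is a Thursday.
That's 284 days from start to end, counting both.
284 = 7 × 40 + 4, so there are 40 full weeks plus 4 extra days.
Each full week contributes 5 weekdays (Mon–Fri): 40 × 5 = 200.
The 4 extra days are Thu, Fri, Sat, Sun — 2 of them qualify.
Total: 200 + 2 = 202.
Holidays: 2000-12-15 (Fri); 2001-05-16 (Wed); 2001-08-21 (Tue).
All 3 holidays fall on weekdays, so subtract 3.
Business days: 202 − 3 = 199.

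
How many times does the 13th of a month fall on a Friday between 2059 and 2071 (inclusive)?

Friday-the-13ths by year:
2059: Jun
2060: Feb, Aug
2061: May
2062: Jan, Oct
2063: Apr, Jul
2064: Jun
2065: Feb, Mar, Nov
2066: Aug
2067: May
2068: Jan, Apr, Jul
2069: Sep, Dec
2070: Jun
2071: Feb, Mar, Nov

23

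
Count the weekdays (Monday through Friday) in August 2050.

1 August 2050 is a Monday.
That's 31 days from start to end, counting both.
31 = 7 × 4 + 3, so there are 4 full weeks plus 3 extra days.
Each full week contributes 5 weekdays (Mon–Fri): 4 × 5 = 20.
The 3 extra days are Monday, Tuesday, Wednesday — 3 of them qualify.
Total: 20 + 3 = 23.

23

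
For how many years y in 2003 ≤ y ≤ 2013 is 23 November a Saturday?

Day of week of November 23 in each year:
2003: Sun, 2004: Tue, 2005: Wed, 2006: Thu, 2007: Fri, 2008: Sun, 2009: Mon, 2010: Tue, 2011: Wed, 2012: Fri, 2013: Sat ✓
Saturdays: 2013.

1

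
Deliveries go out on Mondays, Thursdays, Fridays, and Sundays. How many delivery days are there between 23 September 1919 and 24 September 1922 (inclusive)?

23 September 1919 is a Tuesday.
That's 1098 days from start to end, counting both.
1098 = 7 × 156 + 6, so there are 156 full weeks plus 6 extra days.
Each full week contributes 4 days from the set (Mon, Thu, Fri, Sun): 156 × 4 = 624.
The 6 extra days are Tuesday, Wednesday, Thursday, Friday, Saturday, Sunday — 3 of them qualify.
Total: 624 + 3 = 627.

627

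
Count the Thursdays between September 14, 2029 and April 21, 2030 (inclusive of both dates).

September 14, 2029 is a Friday.
From September 14, 2029 to April 21, 2030 is 220 days inclusive.
220 = 7 × 31 + 3, so there are 31 full weeks plus 3 extra days.
Each full week contributes one Thursday: 31 so far.
The 3 extra days are Fri, Sat, Sun — none qualify.
Total: 31 + 0 = 31.

31 Thursdays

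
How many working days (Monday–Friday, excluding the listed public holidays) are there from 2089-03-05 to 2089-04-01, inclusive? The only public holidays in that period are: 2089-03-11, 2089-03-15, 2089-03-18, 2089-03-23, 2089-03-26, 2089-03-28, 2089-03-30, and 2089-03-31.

13 working days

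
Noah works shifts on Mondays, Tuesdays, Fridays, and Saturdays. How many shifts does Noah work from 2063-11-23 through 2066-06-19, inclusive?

538

2063-11-23 is a Friday.
From 2063-11-23 to 2066-06-19 is 940 days inclusive.
940 = 7 × 134 + 2, so there are 134 full weeks plus 2 extra days.
Each full week contributes 4 days from the set (Mon, Tue, Fri, Sat): 134 × 4 = 536.
The 2 extra days are Friday, Saturday — 2 of them qualify.
Total: 536 + 2 = 538.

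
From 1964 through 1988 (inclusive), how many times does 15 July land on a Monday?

3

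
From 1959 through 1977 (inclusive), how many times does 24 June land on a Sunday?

2

Day of week of June 24 in each year:
1959: Wed, 1960: Fri, 1961: Sat, 1962: Sun ✓, 1963: Mon, 1964: Wed, 1965: Thu, 1966: Fri, 1967: Sat, 1968: Mon, 1969: Tue, 1970: Wed, 1971: Thu, 1972: Sat, 1973: Sun ✓, 1974: Mon, 1975: Tue, 1976: Thu, 1977: Fri
Sundays: 1962, 1973.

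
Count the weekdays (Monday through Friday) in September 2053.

22

1 September 2053 is a Monday.
That's 30 days from start to end, counting both.
30 = 7 × 4 + 2, so there are 4 full weeks plus 2 extra days.
Each full week contributes 5 weekdays (Mon–Fri): 4 × 5 = 20.
The 2 extra days are Mon, Tue — 2 of them qualify.
Total: 20 + 2 = 22.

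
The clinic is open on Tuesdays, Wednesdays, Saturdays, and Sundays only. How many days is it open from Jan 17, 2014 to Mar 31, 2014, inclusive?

Jan 17, 2014 is a Friday.
From Jan 17, 2014 to Mar 31, 2014 is 74 days inclusive.
74 = 7 × 10 + 4, so there are 10 full weeks plus 4 extra days.
Each full week contributes 4 days from the set (Tue, Wed, Sat, Sun): 10 × 4 = 40.
The 4 extra days are Fri, Sat, Sun, Mon — 2 of them qualify.
Total: 40 + 2 = 42.

42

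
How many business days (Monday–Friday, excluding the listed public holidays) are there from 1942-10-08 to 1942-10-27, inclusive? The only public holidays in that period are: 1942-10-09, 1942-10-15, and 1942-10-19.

11 business days

1942-10-08 is a Thursday.
From 1942-10-08 to 1942-10-27 is 20 days inclusive.
20 = 7 × 2 + 6, so there are 2 full weeks plus 6 extra days.
Each full week contributes 5 weekdays (Mon–Fri): 2 × 5 = 10.
The 6 extra days are Thu, Fri, Sat, Sun, Mon, Tue — 4 of them qualify.
Total: 10 + 4 = 14.
Holidays: 1942-10-09 (Fri); 1942-10-15 (Thu); 1942-10-19 (Mon).
All 3 holidays fall on weekdays, so subtract 3.
Business days: 14 − 3 = 11.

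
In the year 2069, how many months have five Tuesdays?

5

A month has five Tuesdays exactly when Tuesday falls within its first (length − 28) days.
Jan: 31 days, starts Tue → 5 of Tue, Wed, Thu ✓
Feb: 28 days, starts Fri → 5 of (none)
Mar: 31 days, starts Fri → 5 of Fri, Sat, Sun
Apr: 30 days, starts Mon → 5 of Mon, Tue ✓
May: 31 days, starts Wed → 5 of Wed, Thu, Fri
Jun: 30 days, starts Sat → 5 of Sat, Sun
Jul: 31 days, starts Mon → 5 of Mon, Tue, Wed ✓
Aug: 31 days, starts Thu → 5 of Thu, Fri, Sat
Sep: 30 days, starts Sun → 5 of Sun, Mon
Oct: 31 days, starts Tue → 5 of Tue, Wed, Thu ✓
Nov: 30 days, starts Fri → 5 of Fri, Sat
Dec: 31 days, starts Sun → 5 of Sun, Mon, Tue ✓
Months with five Tuesdays: Jan, Apr, Jul, Oct, Dec.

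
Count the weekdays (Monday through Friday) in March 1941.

21 weekdays

1941-03-01 is a Saturday.
From 1941-03-01 to 1941-03-31 is 31 days inclusive.
31 = 7 × 4 + 3, so there are 4 full weeks plus 3 extra days.
Each full week contributes 5 weekdays (Mon–Fri): 4 × 5 = 20.
The 3 extra days are Saturday, Sunday, Monday — 1 of them qualifies.
Total: 20 + 1 = 21.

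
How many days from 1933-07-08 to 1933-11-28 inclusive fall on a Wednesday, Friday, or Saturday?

1933-07-08 is a Saturday.
That's 144 days from start to end, counting both.
144 = 7 × 20 + 4, so there are 20 full weeks plus 4 extra days.
Each full week contributes 3 days from the set (Wed, Fri, Sat): 20 × 3 = 60.
The 4 extra days are Sat, Sun, Mon, Tue — 1 of them qualifies.
Total: 60 + 1 = 61.

61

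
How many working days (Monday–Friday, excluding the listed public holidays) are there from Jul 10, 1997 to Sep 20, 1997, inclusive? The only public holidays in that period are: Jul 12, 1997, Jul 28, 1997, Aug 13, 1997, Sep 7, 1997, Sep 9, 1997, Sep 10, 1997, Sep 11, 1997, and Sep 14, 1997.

47 working days

Jul 10, 1997 is a Thursday.
The range spans 73 days (inclusive of both endpoints).
73 = 7 × 10 + 3, so there are 10 full weeks plus 3 extra days.
Each full week contributes 5 weekdays (Mon–Fri): 10 × 5 = 50.
The 3 extra days are Thu, Fri, Sat — 2 of them qualify.
Total: 50 + 2 = 52.
Holidays: Jul 12, 1997 (Sat); Jul 28, 1997 (Mon); Aug 13, 1997 (Wed); Sep 7, 1997 (Sun); Sep 9, 1997 (Tue); Sep 10, 1997 (Wed); Sep 11, 1997 (Thu); Sep 14, 1997 (Sun).
5 of the 8 holidays fall on weekdays; the rest are weekends and were already excluded.
Business days: 52 − 5 = 47.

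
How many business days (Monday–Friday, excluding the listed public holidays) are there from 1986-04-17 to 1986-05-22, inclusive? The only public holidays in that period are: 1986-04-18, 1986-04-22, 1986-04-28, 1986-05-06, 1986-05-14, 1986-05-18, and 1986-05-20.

20 business days

1986-04-17 is a Thursday.
The range spans 36 days (inclusive of both endpoints).
36 = 7 × 5 + 1, so there are 5 full weeks plus 1 extra day.
Each full week contributes 5 weekdays (Mon–Fri): 5 × 5 = 25.
The 1 extra day is Thu — 1 of them qualifies.
Total: 25 + 1 = 26.
Holidays: 1986-04-18 (Fri); 1986-04-22 (Tue); 1986-04-28 (Mon); 1986-05-06 (Tue); 1986-05-14 (Wed); 1986-05-18 (Sun); 1986-05-20 (Tue).
6 of the 7 holidays fall on weekdays; the rest are weekends and were already excluded.
Business days: 26 − 6 = 20.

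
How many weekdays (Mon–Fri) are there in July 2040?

22

Jul 1, 2040 is a Sunday.
The range spans 31 days (inclusive of both endpoints).
31 = 7 × 4 + 3, so there are 4 full weeks plus 3 extra days.
Each full week contributes 5 weekdays (Mon–Fri): 4 × 5 = 20.
The 3 extra days are Sunday, Monday, Tuesday — 2 of them qualify.
Total: 20 + 2 = 22.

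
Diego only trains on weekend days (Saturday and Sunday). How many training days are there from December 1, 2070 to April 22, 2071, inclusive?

December 1, 2070 is a Monday.
From December 1, 2070 to April 22, 2071 is 143 days inclusive.
143 = 7 × 20 + 3, so there are 20 full weeks plus 3 extra days.
Each full week contributes 2 weekend days (Sat, Sun): 20 × 2 = 40.
The 3 extra days are Mon, Tue, Wed — none qualify.
Total: 40 + 0 = 40.

40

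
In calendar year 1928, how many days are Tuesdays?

1 January 1928 is a Sunday.
From 1 January 1928 to 31 December 1928 is 366 days inclusive.
366 = 7 × 52 + 2, so there are 52 full weeks plus 2 extra days.
Each full week contributes one Tuesday: 52 so far.
The 2 extra days are Sunday, Monday — none qualify.
Total: 52 + 0 = 52.

52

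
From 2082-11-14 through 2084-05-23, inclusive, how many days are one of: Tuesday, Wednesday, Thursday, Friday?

317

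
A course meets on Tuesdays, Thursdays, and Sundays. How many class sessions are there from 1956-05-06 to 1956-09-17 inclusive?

58

1956-05-06 is a Sunday.
The range spans 135 days (inclusive of both endpoints).
135 = 7 × 19 + 2, so there are 19 full weeks plus 2 extra days.
Each full week contributes 3 days from the set (Tue, Thu, Sun): 19 × 3 = 57.
The 2 extra days are Sunday, Monday — 1 of them qualifies.
Total: 57 + 1 = 58.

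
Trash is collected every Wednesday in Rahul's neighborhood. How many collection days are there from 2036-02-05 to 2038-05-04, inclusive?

117

2036-02-05 is a Tuesday.
The range spans 820 days (inclusive of both endpoints).
820 = 7 × 117 + 1, so there are 117 full weeks plus 1 extra day.
Each full week contributes one Wednesday: 117 so far.
The 1 extra day is Tuesday — none qualify.
Total: 117 + 0 = 117.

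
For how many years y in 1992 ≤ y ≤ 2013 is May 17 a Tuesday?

3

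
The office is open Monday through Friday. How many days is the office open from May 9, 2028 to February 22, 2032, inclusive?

May 9, 2028 is a Tuesday.
That's 1385 days from start to end, counting both.
1385 = 7 × 197 + 6, so there are 197 full weeks plus 6 extra days.
Each full week contributes 5 weekdays (Mon–Fri): 197 × 5 = 985.
The 6 extra days are Tuesday, Wednesday, Thursday, Friday, Saturday, Sunday — 4 of them qualify.
Total: 985 + 4 = 989.

989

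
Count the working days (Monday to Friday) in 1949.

260

1949-01-01 is a Saturday.
The range spans 365 days (inclusive of both endpoints).
365 = 7 × 52 + 1, so there are 52 full weeks plus 1 extra day.
Each full week contributes 5 weekdays (Mon–Fri): 52 × 5 = 260.
The 1 extra day is Sat — none qualify.
Total: 260 + 0 = 260.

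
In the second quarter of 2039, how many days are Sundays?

2039-04-01 is a Friday.
From 2039-04-01 to 2039-06-30 is 91 days inclusive.
91 = 7 × 13, so the span is exactly 13 full weeks.
Each full week contributes one Sunday: 13 so far.

13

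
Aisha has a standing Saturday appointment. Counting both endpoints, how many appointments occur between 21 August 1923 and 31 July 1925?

101 Saturdays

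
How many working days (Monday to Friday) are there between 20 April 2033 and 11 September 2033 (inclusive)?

20 April 2033 is a Wednesday.
That's 145 days from start to end, counting both.
145 = 7 × 20 + 5, so there are 20 full weeks plus 5 extra days.
Each full week contributes 5 weekdays (Mon–Fri): 20 × 5 = 100.
The 5 extra days are Wed, Thu, Fri, Sat, Sun — 3 of them qualify.
Total: 100 + 3 = 103.

103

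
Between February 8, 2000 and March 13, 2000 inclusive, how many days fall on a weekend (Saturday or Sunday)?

February 8, 2000 is a Tuesday.
The range spans 35 days (inclusive of both endpoints).
35 = 7 × 5, so the span is exactly 5 full weeks.
Each full week contributes 2 weekend days (Sat, Sun): 5 × 2 = 10.

10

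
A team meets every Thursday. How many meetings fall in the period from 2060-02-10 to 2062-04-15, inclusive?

114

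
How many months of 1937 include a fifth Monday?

4

A month has five Mondays exactly when Monday falls within its first (length − 28) days.
Jan: 31 days, starts Fri → 5 of Fri, Sat, Sun
Feb: 28 days, starts Mon → 5 of (none)
Mar: 31 days, starts Mon → 5 of Mon, Tue, Wed ✓
Apr: 30 days, starts Thu → 5 of Thu, Fri
May: 31 days, starts Sat → 5 of Sat, Sun, Mon ✓
Jun: 30 days, starts Tue → 5 of Tue, Wed
Jul: 31 days, starts Thu → 5 of Thu, Fri, Sat
Aug: 31 days, starts Sun → 5 of Sun, Mon, Tue ✓
Sep: 30 days, starts Wed → 5 of Wed, Thu
Oct: 31 days, starts Fri → 5 of Fri, Sat, Sun
Nov: 30 days, starts Mon → 5 of Mon, Tue ✓
Dec: 31 days, starts Wed → 5 of Wed, Thu, Fri
Months with five Mondays: Mar, May, Aug, Nov.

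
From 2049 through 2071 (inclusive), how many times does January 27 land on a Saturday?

3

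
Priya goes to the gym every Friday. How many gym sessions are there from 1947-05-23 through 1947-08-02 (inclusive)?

11

1947-05-23 is a Friday.
From 1947-05-23 to 1947-08-02 is 72 days inclusive.
72 = 7 × 10 + 2, so there are 10 full weeks plus 2 extra days.
Each full week contributes one Friday: 10 so far.
The 2 extra days are Friday, Saturday — 1 of them qualifies.
Total: 10 + 1 = 11.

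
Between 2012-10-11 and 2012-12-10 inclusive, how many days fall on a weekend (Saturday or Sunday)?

18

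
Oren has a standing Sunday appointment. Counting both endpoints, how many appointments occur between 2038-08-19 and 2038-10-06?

2038-08-19 is a Thursday.
That's 49 days from start to end, counting both.
49 = 7 × 7, so the span is exactly 7 full weeks.
Each full week contributes one Sunday: 7 so far.

7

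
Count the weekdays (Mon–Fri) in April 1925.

1925-04-01 is a Wednesday.
From 1925-04-01 to 1925-04-30 is 30 days inclusive.
30 = 7 × 4 + 2, so there are 4 full weeks plus 2 extra days.
Each full week contributes 5 weekdays (Mon–Fri): 4 × 5 = 20.
The 2 extra days are Wed, Thu — 2 of them qualify.
Total: 20 + 2 = 22.

22 weekdays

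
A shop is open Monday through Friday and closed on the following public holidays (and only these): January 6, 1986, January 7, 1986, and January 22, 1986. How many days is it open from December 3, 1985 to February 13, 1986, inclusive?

50 working days

December 3, 1985 is a Tuesday.
That's 73 days from start to end, counting both.
73 = 7 × 10 + 3, so there are 10 full weeks plus 3 extra days.
Each full week contributes 5 weekdays (Mon–Fri): 10 × 5 = 50.
The 3 extra days are Tue, Wed, Thu — 3 of them qualify.
Total: 50 + 3 = 53.
Holidays: January 6, 1986 (Mon); January 7, 1986 (Tue); January 22, 1986 (Wed).
All 3 holidays fall on weekdays, so subtract 3.
Business days: 53 − 3 = 50.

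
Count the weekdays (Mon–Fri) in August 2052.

Aug 1, 2052 is a Thursday.
From Aug 1, 2052 to Aug 31, 2052 is 31 days inclusive.
31 = 7 × 4 + 3, so there are 4 full weeks plus 3 extra days.
Each full week contributes 5 weekdays (Mon–Fri): 4 × 5 = 20.
The 3 extra days are Thu, Fri, Sat — 2 of them qualify.
Total: 20 + 2 = 22.

22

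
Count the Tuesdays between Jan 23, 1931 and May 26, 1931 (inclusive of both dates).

18

Jan 23, 1931 is a Friday.
From Jan 23, 1931 to May 26, 1931 is 124 days inclusive.
124 = 7 × 17 + 5, so there are 17 full weeks plus 5 extra days.
Each full week contributes one Tuesday: 17 so far.
The 5 extra days are Friday, Saturday, Sunday, Monday, Tuesday — 1 of them qualifies.
Total: 17 + 1 = 18.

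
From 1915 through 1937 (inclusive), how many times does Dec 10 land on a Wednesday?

3

Day of week of December 10 in each year:
1915: Fri, 1916: Sun, 1917: Mon, 1918: Tue, 1919: Wed ✓, 1920: Fri, 1921: Sat, 1922: Sun, 1923: Mon, 1924: Wed ✓, 1925: Thu, 1926: Fri, 1927: Sat, 1928: Mon, 1929: Tue, 1930: Wed ✓, 1931: Thu, 1932: Sat, 1933: Sun, 1934: Mon, 1935: Tue, 1936: Thu, 1937: Fri
Wednesdays: 1919, 1924, 1930.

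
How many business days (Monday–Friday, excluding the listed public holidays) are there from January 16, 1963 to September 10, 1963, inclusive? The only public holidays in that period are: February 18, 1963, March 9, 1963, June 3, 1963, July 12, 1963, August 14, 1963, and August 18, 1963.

January 16, 1963 is a Wednesday.
The range spans 238 days (inclusive of both endpoints).
238 = 7 × 34, so the span is exactly 34 full weeks.
Each full week contributes 5 weekdays (Mon–Fri): 34 × 5 = 170.
Total: 170.
Holidays: February 18, 1963 (Mon); March 9, 1963 (Sat); June 3, 1963 (Mon); July 12, 1963 (Fri); August 14, 1963 (Wed); August 18, 1963 (Sun).
4 of the 6 holidays fall on weekdays; the rest are weekends and were already excluded.
Business days: 170 − 4 = 166.

166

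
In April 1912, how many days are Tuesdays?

5

1 April 1912 is a Monday.
That's 30 days from start to end, counting both.
30 = 7 × 4 + 2, so there are 4 full weeks plus 2 extra days.
Each full week contributes one Tuesday: 4 so far.
The 2 extra days are Mon, Tue — 1 of them qualifies.
Total: 4 + 1 = 5.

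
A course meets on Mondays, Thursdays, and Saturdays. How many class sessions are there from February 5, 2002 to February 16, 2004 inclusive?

February 5, 2002 is a Tuesday.
From February 5, 2002 to February 16, 2004 is 742 days inclusive.
742 = 7 × 106, so the span is exactly 106 full weeks.
Each full week contributes 3 days from the set (Mon, Thu, Sat): 106 × 3 = 318.
Total: 318.

318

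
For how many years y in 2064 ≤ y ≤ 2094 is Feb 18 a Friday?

4

Day of week of February 18 in each year:
2064: Mon, 2065: Wed, 2066: Thu, 2067: Fri ✓, 2068: Sat, 2069: Mon, 2070: Tue, 2071: Wed, 2072: Thu, 2073: Sat, 2074: Sun, 2075: Mon, 2076: Tue, 2077: Thu, 2078: Fri ✓, 2079: Sat, 2080: Sun, 2081: Tue, 2082: Wed, 2083: Thu, 2084: Fri ✓, 2085: Sun, 2086: Mon, 2087: Tue, 2088: Wed, 2089: Fri ✓, 2090: Sat, 2091: Sun, 2092: Mon, 2093: Wed, 2094: Thu
Fridays: 2067, 2078, 2084, 2089.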